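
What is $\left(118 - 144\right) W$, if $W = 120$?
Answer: $-3120$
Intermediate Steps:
$\left(118 - 144\right) W = \left(118 - 144\right) 120 = \left(-26\right) 120 = -3120$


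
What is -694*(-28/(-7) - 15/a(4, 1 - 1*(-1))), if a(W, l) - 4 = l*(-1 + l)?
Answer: -1041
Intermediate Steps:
a(W, l) = 4 + l*(-1 + l)
-694*(-28/(-7) - 15/a(4, 1 - 1*(-1))) = -694*(-28/(-7) - 15/(4 + (1 - 1*(-1))² - (1 - 1*(-1)))) = -694*(-28*(-⅐) - 15/(4 + (1 + 1)² - (1 + 1))) = -694*(4 - 15/(4 + 2² - 1*2)) = -694*(4 - 15/(4 + 4 - 2)) = -694*(4 - 15/6) = -694*(4 - 15*⅙) = -694*(4 - 5/2) = -694*3/2 = -1041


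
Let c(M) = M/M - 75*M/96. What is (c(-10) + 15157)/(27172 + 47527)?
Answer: 242653/1195184 ≈ 0.20303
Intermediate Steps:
c(M) = 1 - 25*M/32
(c(-10) + 15157)/(27172 + 47527) = ((1 - 25/32*(-10)) + 15157)/(27172 + 47527) = ((1 + 125/16) + 15157)/74699 = (141/16 + 15157)*(1/74699) = (242653/16)*(1/74699) = 242653/1195184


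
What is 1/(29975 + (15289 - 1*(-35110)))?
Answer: 1/80374 ≈ 1.2442e-5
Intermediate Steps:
1/(29975 + (15289 - 1*(-35110))) = 1/(29975 + (15289 + 35110)) = 1/(29975 + 50399) = 1/80374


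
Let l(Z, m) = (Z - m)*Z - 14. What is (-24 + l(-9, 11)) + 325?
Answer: 467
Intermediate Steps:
l(Z, m) = -14 + Z*(Z - m) (l(Z, m) = Z*(Z - m) - 14 = -14 + Z*(Z - m))
(-24 + l(-9, 11)) + 325 = (-24 + (-14 + (-9)² - 1*(-9)*11)) + 325 = (-24 + (-14 + 81 + 99)) + 325 = (-24 + 166) + 325 = 142 + 325 = 467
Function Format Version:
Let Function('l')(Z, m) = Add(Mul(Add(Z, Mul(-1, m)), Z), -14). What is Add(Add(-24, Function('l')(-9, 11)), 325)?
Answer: 467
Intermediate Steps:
Function('l')(Z, m) = Add(-14, Mul(Z, Add(Z, Mul(-1, m)))) (Function('l')(Z, m) = Add(Mul(Z, Add(Z, Mul(-1, m))), -14) = Add(-14, Mul(Z, Add(Z, Mul(-1, m)))))
Add(Add(-24, Function('l')(-9, 11)), 325) = Add(Add(-24, Add(-14, Pow(-9, 2), Mul(-1, -9, 11))), 325) = Add(Add(-24, Add(-14, 81, 99)), 325) = Add(Add(-24, 166), 325) = Add(142, 325) = 467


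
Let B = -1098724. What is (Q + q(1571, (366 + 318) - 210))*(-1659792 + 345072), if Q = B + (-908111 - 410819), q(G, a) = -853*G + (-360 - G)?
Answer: 4942884418560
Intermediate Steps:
q(G, a) = -360 - 854*G
Q = -2417654 (Q = -1098724 + (-908111 - 410819) = -1098724 - 1318930 = -2417654)
(Q + q(1571, (366 + 318) - 210))*(-1659792 + 345072) = (-2417654 + (-360 - 854*1571))*(-1659792 + 345072) = (-2417654 + (-360 - 1341634))*(-1314720) = (-2417654 - 1341994)*(-1314720) = -3759648*(-1314720) = 4942884418560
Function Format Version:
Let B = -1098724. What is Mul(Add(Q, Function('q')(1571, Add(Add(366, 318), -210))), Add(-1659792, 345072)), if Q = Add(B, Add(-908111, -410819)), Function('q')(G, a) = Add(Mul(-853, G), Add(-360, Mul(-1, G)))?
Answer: 4942884418560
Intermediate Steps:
Function('q')(G, a) = Add(-360, Mul(-854, G))
Q = -2417654 (Q = Add(-1098724, Add(-908111, -410819)) = Add(-1098724, -1318930) = -2417654)
Mul(Add(Q, Function('q')(1571, Add(Add(366, 318), -210))), Add(-1659792, 345072)) = Mul(Add(-2417654, Add(-360, Mul(-854, 1571))), Add(-1659792, 345072)) = Mul(Add(-2417654, Add(-360, -1341634)), -1314720) = Mul(Add(-2417654, -1341994), -1314720) = Mul(-3759648, -1314720) = 4942884418560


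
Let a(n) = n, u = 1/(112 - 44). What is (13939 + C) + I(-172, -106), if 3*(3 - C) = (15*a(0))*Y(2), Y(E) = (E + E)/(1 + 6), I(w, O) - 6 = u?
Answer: 948465/68 ≈ 13948.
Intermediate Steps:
u = 1/68 ≈ 0.014706
I(w, O) = 409/68 (I(w, O) = 6 + 1/68 = 409/68)
Y(E) = 2*E/7 (Y(E) = (2*E)/7 = (2*E)*(⅐) = 2*E/7)
C = 3 (C = 3 - 15*0*(2/7)*2/3 = 3 - 0*4/7 = 3 - ⅓*0 = 3 + 0 = 3)
(13939 + C) + I(-172, -106) = (13939 + 3) + 409/68 = 13942 + 409/68 = 948465/68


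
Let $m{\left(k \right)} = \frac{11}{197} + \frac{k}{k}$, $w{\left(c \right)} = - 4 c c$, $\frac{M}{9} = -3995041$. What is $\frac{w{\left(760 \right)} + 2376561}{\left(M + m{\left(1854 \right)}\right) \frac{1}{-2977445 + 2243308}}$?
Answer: $\frac{9568533897229}{7083207485} \approx 1350.9$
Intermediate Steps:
$M = -35955369$ ($M = 9 \left(-3995041\right) = -35955369$)
$w{\left(c \right)} = - 4 c^{2}$
$m{\left(k \right)} = \frac{208}{197}$ ($m{\left(k \right)} = 11 \cdot \frac{1}{197} + 1 = \frac{11}{197} + 1 = \frac{208}{197}$)
$\frac{w{\left(760 \right)} + 2376561}{\left(M + m{\left(1854 \right)}\right) \frac{1}{-2977445 + 2243308}} = \frac{- 4 \cdot 760^{2} + 2376561}{\left(-35955369 + \frac{208}{197}\right) \frac{1}{-2977445 + 2243308}} = \frac{\left(-4\right) 577600 + 2376561}{\left(- \frac{7083207485}{197}\right) \frac{1}{-734137}} = \frac{-2310400 + 2376561}{\left(- \frac{7083207485}{197}\right) \left(- \frac{1}{734137}\right)} = \frac{66161}{\frac{7083207485}{144624989}} = 66161 \cdot \frac{144624989}{7083207485} = \frac{9568533897229}{7083207485}$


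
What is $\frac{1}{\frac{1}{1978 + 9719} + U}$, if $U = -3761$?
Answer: $- \frac{11697}{43992416} \approx -0.00026589$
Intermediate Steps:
$\frac{1}{\frac{1}{1978 + 9719} + U} = \frac{1}{\frac{1}{1978 + 9719} - 3761} = \frac{1}{\frac{1}{11697} - 3761} = \frac{1}{- \frac{43992416}{11697}} = - \frac{11697}{43992416}$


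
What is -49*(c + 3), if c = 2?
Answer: -245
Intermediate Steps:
-49*(c + 3) = -49*(2 + 3) = -49*5 = -245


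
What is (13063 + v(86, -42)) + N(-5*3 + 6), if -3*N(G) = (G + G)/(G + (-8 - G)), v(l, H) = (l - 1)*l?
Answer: 81489/4 ≈ 20372.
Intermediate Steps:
v(l, H) = l*(-1 + l) (v(l, H) = (-1 + l)*l = l*(-1 + l))
N(G) = G/12 (N(G) = -(G + G)/(3*(G + (-8 - G))) = -2*G/(3*(-8)) = -2*G*(-1)/(3*8) = -(-1)*G/12 = G/12)
(13063 + v(86, -42)) + N(-5*3 + 6) = (13063 + 86*(-1 + 86)) + (-5*3 + 6)/12 = (13063 + 86*85) + (-15 + 6)/12 = (13063 + 7310) + (1/12)*(-9) = 20373 - ¾ = 81489/4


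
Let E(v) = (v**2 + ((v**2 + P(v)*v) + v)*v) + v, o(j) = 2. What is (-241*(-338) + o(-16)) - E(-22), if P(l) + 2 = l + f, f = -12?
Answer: 108586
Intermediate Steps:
P(l) = -14 + l (P(l) = -2 + (l - 12) = -2 + (-12 + l) = -14 + l)
E(v) = v + v**2 + v*(v + v**2 + v*(-14 + v)) (E(v) = (v**2 + ((v**2 + (-14 + v)*v) + v)*v) + v = (v**2 + ((v**2 + v*(-14 + v)) + v)*v) + v = (v**2 + (v + v**2 + v*(-14 + v))*v) + v = (v**2 + v*(v + v**2 + v*(-14 + v))) + v = v + v**2 + v*(v + v**2 + v*(-14 + v)))
(-241*(-338) + o(-16)) - E(-22) = (-241*(-338) + 2) - (-22)*(1 - 12*(-22) + 2*(-22)**2) = (81458 + 2) - (-22)*(1 + 264 + 2*484) = 81460 - (-22)*(1 + 264 + 968) = 81460 - (-22)*1233 = 81460 - 1*(-27126) = 81460 + 27126 = 108586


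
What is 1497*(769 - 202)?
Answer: 848799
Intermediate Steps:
1497*(769 - 202) = 1497*567 = 848799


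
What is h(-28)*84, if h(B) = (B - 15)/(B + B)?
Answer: 129/2 ≈ 64.500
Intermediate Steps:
h(B) = (-15 + B)/(2*B) (h(B) = (-15 + B)/((2*B)) = (-15 + B)*(1/(2*B)) = (-15 + B)/(2*B))
h(-28)*84 = ((½)*(-15 - 28)/(-28))*84 = ((½)*(-1/28)*(-43))*84 = (43/56)*84 = 129/2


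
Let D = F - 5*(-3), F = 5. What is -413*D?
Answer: -8260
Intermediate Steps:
D = 20 (D = 5 - 5*(-3) = 5 + 15 = 20)
-413*D = -413*20 = -8260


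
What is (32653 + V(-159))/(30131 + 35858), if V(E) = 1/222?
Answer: 658997/1331778 ≈ 0.49482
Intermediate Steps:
V(E) = 1/222
(32653 + V(-159))/(30131 + 35858) = (32653 + 1/222)/(30131 + 35858) = (7248967/222)/65989 = (7248967/222)*(1/65989) = 658997/1331778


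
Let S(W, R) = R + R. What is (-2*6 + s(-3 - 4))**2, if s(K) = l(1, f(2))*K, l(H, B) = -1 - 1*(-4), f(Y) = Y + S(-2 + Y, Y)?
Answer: 1089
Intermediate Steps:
S(W, R) = 2*R
f(Y) = 3*Y (f(Y) = Y + 2*Y = 3*Y)
l(H, B) = 3 (l(H, B) = -1 + 4 = 3)
s(K) = 3*K
(-2*6 + s(-3 - 4))**2 = (-2*6 + 3*(-3 - 4))**2 = (-12 + 3*(-7))**2 = (-12 - 21)**2 = (-33)**2 = 1089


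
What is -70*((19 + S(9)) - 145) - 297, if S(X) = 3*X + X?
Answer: 6003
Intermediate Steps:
S(X) = 4*X
-70*((19 + S(9)) - 145) - 297 = -70*((19 + 4*9) - 145) - 297 = -70*((19 + 36) - 145) - 297 = -70*(55 - 145) - 297 = -70*(-90) - 297 = 6300 - 297 = 6003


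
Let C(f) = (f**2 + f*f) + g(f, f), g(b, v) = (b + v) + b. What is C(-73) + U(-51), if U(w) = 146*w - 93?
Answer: 2900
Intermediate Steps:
U(w) = -93 + 146*w
g(b, v) = v + 2*b
C(f) = 2*f**2 + 3*f (C(f) = (f**2 + f*f) + (f + 2*f) = (f**2 + f**2) + 3*f = 2*f**2 + 3*f)
C(-73) + U(-51) = -73*(3 + 2*(-73)) + (-93 + 146*(-51)) = -73*(3 - 146) + (-93 - 7446) = -73*(-143) - 7539 = 10439 - 7539 = 2900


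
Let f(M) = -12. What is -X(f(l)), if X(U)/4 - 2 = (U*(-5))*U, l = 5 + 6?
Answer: 2872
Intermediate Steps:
l = 11
X(U) = 8 - 20*U² (X(U) = 8 + 4*((U*(-5))*U) = 8 + 4*((-5*U)*U) = 8 + 4*(-5*U²) = 8 - 20*U²)
-X(f(l)) = -(8 - 20*(-12)²) = -(8 - 20*144) = -(8 - 2880) = -1*(-2872) = 2872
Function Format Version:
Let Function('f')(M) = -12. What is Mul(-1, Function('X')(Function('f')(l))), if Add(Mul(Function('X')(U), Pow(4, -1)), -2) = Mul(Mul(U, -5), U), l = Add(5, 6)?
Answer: 2872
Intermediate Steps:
l = 11
Function('X')(U) = Add(8, Mul(-20, Pow(U, 2))) (Function('X')(U) = Add(8, Mul(4, Mul(Mul(U, -5), U))) = Add(8, Mul(4, Mul(Mul(-5, U), U))) = Add(8, Mul(4, Mul(-5, Pow(U, 2)))) = Add(8, Mul(-20, Pow(U, 2))))
Mul(-1, Function('X')(Function('f')(l))) = Mul(-1, Add(8, Mul(-20, Pow(-12, 2)))) = Mul(-1, Add(8, Mul(-20, 144))) = Mul(-1, Add(8, -2880)) = Mul(-1, -2872) = 2872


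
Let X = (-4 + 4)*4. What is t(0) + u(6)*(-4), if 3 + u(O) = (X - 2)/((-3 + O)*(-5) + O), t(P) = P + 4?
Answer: 136/9 ≈ 15.111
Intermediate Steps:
X = 0 (X = 0*4 = 0)
t(P) = 4 + P
u(O) = -3 - 2/(15 - 4*O) (u(O) = -3 + (0 - 2)/((-3 + O)*(-5) + O) = -3 - 2/((15 - 5*O) + O) = -3 - 2/(15 - 4*O))
t(0) + u(6)*(-4) = (4 + 0) + ((47 - 12*6)/(-15 + 4*6))*(-4) = 4 + ((47 - 72)/(-15 + 24))*(-4) = 4 + (-25/9)*(-4) = 4 + ((⅑)*(-25))*(-4) = 4 - 25/9*(-4) = 4 + 100/9 = 136/9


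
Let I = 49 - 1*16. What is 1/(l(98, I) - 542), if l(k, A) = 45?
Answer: -1/497 ≈ -0.0020121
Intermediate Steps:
I = 33 (I = 49 - 16 = 33)
1/(l(98, I) - 542) = 1/(45 - 542) = 1/(-497) = -1/497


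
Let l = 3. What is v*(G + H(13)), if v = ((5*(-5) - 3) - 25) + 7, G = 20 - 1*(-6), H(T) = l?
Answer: -1334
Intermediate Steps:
H(T) = 3
G = 26 (G = 20 + 6 = 26)
v = -46 (v = ((-25 - 3) - 25) + 7 = (-28 - 25) + 7 = -53 + 7 = -46)
v*(G + H(13)) = -46*(26 + 3) = -46*29 = -1334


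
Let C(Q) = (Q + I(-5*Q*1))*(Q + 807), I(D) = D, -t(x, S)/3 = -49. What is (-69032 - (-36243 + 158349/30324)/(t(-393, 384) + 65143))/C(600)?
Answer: 15185797743593/742841205792000 ≈ 0.020443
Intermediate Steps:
t(x, S) = 147 (t(x, S) = -3*(-49) = 147)
C(Q) = -4*Q*(807 + Q) (C(Q) = (Q - 5*Q*1)*(Q + 807) = (Q - 5*Q)*(807 + Q) = (-4*Q)*(807 + Q) = -4*Q*(807 + Q))
(-69032 - (-36243 + 158349/30324)/(t(-393, 384) + 65143))/C(600) = (-69032 - (-36243 + 158349/30324)/(147 + 65143))/((4*600*(-807 - 1*600))) = (-69032 - (-36243 + 158349*(1/30324))/65290)/((4*600*(-807 - 600))) = (-69032 - (-36243 + 52783/10108)/65290)/((4*600*(-1407))) = (-69032 - (-366291461)/(10108*65290))/(-3376800) = (-69032 - 1*(-366291461/659951320))*(-1/3376800) = (-69032 + 366291461/659951320)*(-1/3376800) = -45557393230779/659951320*(-1/3376800) = 15185797743593/742841205792000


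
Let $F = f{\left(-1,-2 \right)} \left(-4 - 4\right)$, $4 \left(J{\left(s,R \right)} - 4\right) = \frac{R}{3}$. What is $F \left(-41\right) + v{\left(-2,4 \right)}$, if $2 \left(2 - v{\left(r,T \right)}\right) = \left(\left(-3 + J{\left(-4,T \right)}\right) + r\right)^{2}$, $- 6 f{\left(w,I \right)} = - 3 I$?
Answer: $- \frac{2936}{9} \approx -326.22$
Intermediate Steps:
$J{\left(s,R \right)} = 4 + \frac{R}{12}$ ($J{\left(s,R \right)} = 4 + \frac{R \frac{1}{3}}{4} = 4 + \frac{\frac{1}{3} R}{4} = 4 + \frac{R}{12}$)
$f{\left(w,I \right)} = \frac{I}{2}$ ($f{\left(w,I \right)} = - \frac{\left(-3\right) I}{6} = \frac{I}{2}$)
$F = 8$ ($F = \frac{1}{2} \left(-2\right) \left(-4 - 4\right) = \left(-1\right) \left(-8\right) = 8$)
$v{\left(r,T \right)} = 2 - \frac{\left(1 + r + \frac{T}{12}\right)^{2}}{2}$ ($v{\left(r,T \right)} = 2 - \frac{\left(\left(-3 + \left(4 + \frac{T}{12}\right)\right) + r\right)^{2}}{2} = 2 - \frac{\left(\left(1 + \frac{T}{12}\right) + r\right)^{2}}{2} = 2 - \frac{\left(1 + r + \frac{T}{12}\right)^{2}}{2}$)
$F \left(-41\right) + v{\left(-2,4 \right)} = 8 \left(-41\right) + \left(2 - \frac{\left(12 + 4 + 12 \left(-2\right)\right)^{2}}{288}\right) = -328 + \left(2 - \frac{\left(12 + 4 - 24\right)^{2}}{288}\right) = -328 + \left(2 - \frac{\left(-8\right)^{2}}{288}\right) = -328 + \left(2 - \frac{2}{9}\right) = -328 + \frac{16}{9} = - \frac{2936}{9}$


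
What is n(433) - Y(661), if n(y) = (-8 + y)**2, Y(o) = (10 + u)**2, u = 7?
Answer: 180336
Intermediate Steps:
Y(o) = 289 (Y(o) = (10 + 7)**2 = 17**2 = 289)
n(433) - Y(661) = (-8 + 433)**2 - 1*289 = 425**2 - 289 = 180625 - 289 = 180336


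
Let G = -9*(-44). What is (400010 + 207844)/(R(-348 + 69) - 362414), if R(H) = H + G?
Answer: -46758/27869 ≈ -1.6778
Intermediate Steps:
G = 396
R(H) = 396 + H (R(H) = H + 396 = 396 + H)
(400010 + 207844)/(R(-348 + 69) - 362414) = (400010 + 207844)/((396 + (-348 + 69)) - 362414) = 607854/((396 - 279) - 362414) = 607854/(117 - 362414) = 607854/(-362297) = 607854*(-1/362297) = -46758/27869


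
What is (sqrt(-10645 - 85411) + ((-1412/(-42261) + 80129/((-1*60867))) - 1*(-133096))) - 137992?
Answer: -4199094197539/857433429 + 2*I*sqrt(24014) ≈ -4897.3 + 309.93*I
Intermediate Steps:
(sqrt(-10645 - 85411) + ((-1412/(-42261) + 80129/((-1*60867))) - 1*(-133096))) - 137992 = (sqrt(-96056) + ((-1412*(-1/42261) + 80129/(-60867)) + 133096)) - 137992 = (2*I*sqrt(24014) + ((1412/42261 + 80129*(-1/60867)) + 133096)) - 137992 = (2*I*sqrt(24014) + ((1412/42261 - 80129/60867) + 133096)) - 137992 = (2*I*sqrt(24014) + (-1100129155/857433429 + 133096)) - 137992 = (2*I*sqrt(24014) + 114119859537029/857433429) - 137992 = (114119859537029/857433429 + 2*I*sqrt(24014)) - 137992 = -4199094197539/857433429 + 2*I*sqrt(24014)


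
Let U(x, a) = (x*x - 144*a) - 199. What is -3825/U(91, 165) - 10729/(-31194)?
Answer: 7986842/13584987 ≈ 0.58792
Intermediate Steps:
U(x, a) = -199 + x² - 144*a (U(x, a) = (x² - 144*a) - 199 = -199 + x² - 144*a)
-3825/U(91, 165) - 10729/(-31194) = -3825/(-199 + 91² - 144*165) - 10729/(-31194) = -3825/(-199 + 8281 - 23760) - 10729*(-1/31194) = -3825/(-15678) + 10729/31194 = -3825*(-1/15678) + 10729/31194 = 425/1742 + 10729/31194 = 7986842/13584987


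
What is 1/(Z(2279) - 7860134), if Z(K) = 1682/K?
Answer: -2279/17913243704 ≈ -1.2722e-7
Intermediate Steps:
1/(Z(2279) - 7860134) = 1/(1682/2279 - 7860134) = 1/(-17913243704/2279) = -2279/17913243704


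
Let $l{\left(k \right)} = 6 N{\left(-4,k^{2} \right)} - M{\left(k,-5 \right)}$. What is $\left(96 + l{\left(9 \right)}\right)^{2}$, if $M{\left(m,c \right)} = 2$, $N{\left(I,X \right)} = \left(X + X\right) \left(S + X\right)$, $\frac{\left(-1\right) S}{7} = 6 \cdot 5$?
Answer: $15698586436$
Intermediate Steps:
$S = -210$ ($S = - 7 \cdot 6 \cdot 5 = \left(-7\right) 30 = -210$)
$N{\left(I,X \right)} = 2 X \left(-210 + X\right)$ ($N{\left(I,X \right)} = \left(X + X\right) \left(-210 + X\right) = 2 X \left(-210 + X\right)$)
$l{\left(k \right)} = -2 + 12 k^{2} \left(-210 + k^{2}\right)$ ($l{\left(k \right)} = 6 \cdot 2 k^{2} \left(-210 + k^{2}\right) - 2 = 12 k^{2} \left(-210 + k^{2}\right) - 2 = -2 + 12 k^{2} \left(-210 + k^{2}\right)$)
$\left(96 + l{\left(9 \right)}\right)^{2} = \left(96 - \left(2 - 78732 + 204120\right)\right)^{2} = \left(96 - 125390\right)^{2} = \left(-125294\right)^{2} = 15698586436$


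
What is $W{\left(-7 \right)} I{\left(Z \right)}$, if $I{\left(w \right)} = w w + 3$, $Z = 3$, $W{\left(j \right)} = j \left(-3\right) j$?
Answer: $-1764$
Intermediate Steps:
$W{\left(j \right)} = - 3 j^{2}$ ($W{\left(j \right)} = - 3 j j = - 3 j^{2}$)
$I{\left(w \right)} = 3 + w^{2}$ ($I{\left(w \right)} = w^{2} + 3 = 3 + w^{2}$)
$W{\left(-7 \right)} I{\left(Z \right)} = - 3 \left(-7\right)^{2} \left(3 + 3^{2}\right) = \left(-3\right) 49 \left(3 + 9\right) = \left(-147\right) 12 = -1764$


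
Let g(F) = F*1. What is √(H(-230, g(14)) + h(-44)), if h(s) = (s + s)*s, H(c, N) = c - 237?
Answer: √3405 ≈ 58.352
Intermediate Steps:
g(F) = F
H(c, N) = -237 + c
h(s) = 2*s² (h(s) = (2*s)*s = 2*s²)
√(H(-230, g(14)) + h(-44)) = √((-237 - 230) + 2*(-44)²) = √(-467 + 2*1936) = √(-467 + 3872) = √3405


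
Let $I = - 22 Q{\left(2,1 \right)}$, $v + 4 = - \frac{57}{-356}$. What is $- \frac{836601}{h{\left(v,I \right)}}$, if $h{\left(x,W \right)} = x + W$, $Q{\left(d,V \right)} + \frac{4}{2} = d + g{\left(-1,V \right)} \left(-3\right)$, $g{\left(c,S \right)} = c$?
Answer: $\frac{297829956}{24863} \approx 11979.0$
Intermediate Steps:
$v = - \frac{1367}{356}$ ($v = -4 - \frac{57}{-356} = -4 - - \frac{57}{356} = -4 + \frac{57}{356} = - \frac{1367}{356} \approx -3.8399$)
$Q{\left(d,V \right)} = 1 + d$ ($Q{\left(d,V \right)} = -2 + \left(d - -3\right) = -2 + \left(d + 3\right) = -2 + \left(3 + d\right) = 1 + d$)
$I = -66$ ($I = - 22 \left(1 + 2\right) = \left(-22\right) 3 = -66$)
$h{\left(x,W \right)} = W + x$
$- \frac{836601}{h{\left(v,I \right)}} = - \frac{836601}{-66 - \frac{1367}{356}} = - \frac{836601}{- \frac{24863}{356}} = \left(-836601\right) \left(- \frac{356}{24863}\right) = \frac{297829956}{24863}$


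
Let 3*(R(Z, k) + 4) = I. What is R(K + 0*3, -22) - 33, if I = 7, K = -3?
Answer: -104/3 ≈ -34.667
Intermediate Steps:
R(Z, k) = -5/3 (R(Z, k) = -4 + (⅓)*7 = -4 + 7/3 = -5/3)
R(K + 0*3, -22) - 33 = -5/3 - 33 = -104/3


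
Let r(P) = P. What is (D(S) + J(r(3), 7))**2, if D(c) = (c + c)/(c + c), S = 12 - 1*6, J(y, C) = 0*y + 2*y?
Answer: 49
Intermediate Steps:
J(y, C) = 2*y (J(y, C) = 0 + 2*y = 2*y)
S = 6 (S = 12 - 6 = 6)
D(c) = 1 (D(c) = (2*c)/((2*c)) = (2*c)*(1/(2*c)) = 1)
(D(S) + J(r(3), 7))**2 = (1 + 2*3)**2 = (1 + 6)**2 = 7**2 = 49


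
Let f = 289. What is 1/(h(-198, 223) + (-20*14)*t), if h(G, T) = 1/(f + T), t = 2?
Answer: -512/286719 ≈ -0.0017857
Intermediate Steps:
h(G, T) = 1/(289 + T)
1/(h(-198, 223) + (-20*14)*t) = 1/(1/(289 + 223) - 20*14*2) = 1/(1/512 - 280*2) = 1/(1/512 - 560) = 1/(-286719/512) = -512/286719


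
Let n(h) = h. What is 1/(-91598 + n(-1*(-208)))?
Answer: -1/91390 ≈ -1.0942e-5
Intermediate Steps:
1/(-91598 + n(-1*(-208))) = 1/(-91598 - 1*(-208)) = 1/(-91598 + 208) = 1/(-91390) = -1/91390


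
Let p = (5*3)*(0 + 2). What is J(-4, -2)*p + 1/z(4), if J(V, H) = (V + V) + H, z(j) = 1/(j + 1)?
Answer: -295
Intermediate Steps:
z(j) = 1/(1 + j)
J(V, H) = H + 2*V (J(V, H) = 2*V + H = H + 2*V)
p = 30 (p = 15*2 = 30)
J(-4, -2)*p + 1/z(4) = (-2 + 2*(-4))*30 + 1/(1/(1 + 4)) = (-2 - 8)*30 + 1/(1/5) = -10*30 + 1/(⅕) = -300 + 5 = -295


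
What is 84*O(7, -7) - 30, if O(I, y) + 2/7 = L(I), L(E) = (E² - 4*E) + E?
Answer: 2298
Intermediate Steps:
L(E) = E² - 3*E
O(I, y) = -2/7 + I*(-3 + I)
84*O(7, -7) - 30 = 84*(-2/7 + 7*(-3 + 7)) - 30 = 84*(-2/7 + 7*4) - 30 = 84*(-2/7 + 28) - 30 = 84*(194/7) - 30 = 2328 - 30 = 2298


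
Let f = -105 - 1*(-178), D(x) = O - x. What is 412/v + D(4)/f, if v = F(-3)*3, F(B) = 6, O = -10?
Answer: 14912/657 ≈ 22.697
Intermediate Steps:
D(x) = -10 - x
f = 73 (f = -105 + 178 = 73)
v = 18 (v = 6*3 = 18)
412/v + D(4)/f = 412/18 + (-10 - 1*4)/73 = 412*(1/18) + (-10 - 4)*(1/73) = 206/9 - 14*1/73 = 206/9 - 14/73 = 14912/657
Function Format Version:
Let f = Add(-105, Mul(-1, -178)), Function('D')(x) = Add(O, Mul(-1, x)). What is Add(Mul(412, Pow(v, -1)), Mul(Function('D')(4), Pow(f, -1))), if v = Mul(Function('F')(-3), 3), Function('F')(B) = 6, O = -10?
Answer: Rational(14912, 657) ≈ 22.697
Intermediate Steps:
Function('D')(x) = Add(-10, Mul(-1, x))
f = 73 (f = Add(-105, 178) = 73)
v = 18 (v = Mul(6, 3) = 18)
Add(Mul(412, Pow(v, -1)), Mul(Function('D')(4), Pow(f, -1))) = Add(Mul(412, Pow(18, -1)), Mul(Add(-10, Mul(-1, 4)), Pow(73, -1))) = Add(Mul(412, Rational(1, 18)), Mul(Add(-10, -4), Rational(1, 73))) = Add(Rational(206, 9), Mul(-14, Rational(1, 73))) = Add(Rational(206, 9), Rational(-14, 73)) = Rational(14912, 657)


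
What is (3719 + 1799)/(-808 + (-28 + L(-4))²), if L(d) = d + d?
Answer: 2759/244 ≈ 11.307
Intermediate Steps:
L(d) = 2*d
(3719 + 1799)/(-808 + (-28 + L(-4))²) = (3719 + 1799)/(-808 + (-28 + 2*(-4))²) = 5518/(-808 + (-28 - 8)²) = 5518/(-808 + (-36)²) = 5518/(-808 + 1296) = 5518/488 = 5518*(1/488) = 2759/244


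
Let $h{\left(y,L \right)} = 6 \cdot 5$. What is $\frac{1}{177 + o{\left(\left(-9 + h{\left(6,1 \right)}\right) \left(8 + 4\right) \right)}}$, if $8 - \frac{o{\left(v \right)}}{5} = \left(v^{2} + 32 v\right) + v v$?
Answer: $- \frac{1}{675143} \approx -1.4812 \cdot 10^{-6}$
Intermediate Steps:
$h{\left(y,L \right)} = 30$
$o{\left(v \right)} = 40 - 160 v - 10 v^{2}$ ($o{\left(v \right)} = 40 - 5 \left(\left(v^{2} + 32 v\right) + v v\right) = 40 - 5 \left(\left(v^{2} + 32 v\right) + v^{2}\right) = 40 - 5 \left(2 v^{2} + 32 v\right) = 40 - \left(10 v^{2} + 160 v\right) = 40 - 160 v - 10 v^{2}$)
$\frac{1}{177 + o{\left(\left(-9 + h{\left(6,1 \right)}\right) \left(8 + 4\right) \right)}} = \frac{1}{177 - \left(-40 + 10 \left(-9 + 30\right)^{2} \left(8 + 4\right)^{2} + 160 \left(-9 + 30\right) \left(8 + 4\right)\right)} = \frac{1}{177 - \left(-40 + 635040 + 160 \cdot 21 \cdot 12\right)} = \frac{1}{177 - \left(40280 + 635040\right)} = \frac{1}{177 - 675320} = \frac{1}{-675143} = - \frac{1}{675143}$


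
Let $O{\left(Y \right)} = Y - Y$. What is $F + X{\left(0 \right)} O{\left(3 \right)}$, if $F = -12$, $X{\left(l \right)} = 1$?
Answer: $-12$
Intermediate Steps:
$O{\left(Y \right)} = 0$
$F + X{\left(0 \right)} O{\left(3 \right)} = -12 + 1 \cdot 0 = -12 + 0 = -12$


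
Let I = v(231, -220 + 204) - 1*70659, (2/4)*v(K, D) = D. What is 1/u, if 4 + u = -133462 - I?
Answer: -1/62775 ≈ -1.5930e-5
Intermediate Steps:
v(K, D) = 2*D
I = -70691 (I = 2*(-220 + 204) - 1*70659 = 2*(-16) - 70659 = -32 - 70659 = -70691)
u = -62775 (u = -4 + (-133462 - 1*(-70691)) = -4 + (-133462 + 70691) = -4 - 62771 = -62775)
1/u = 1/(-62775) = -1/62775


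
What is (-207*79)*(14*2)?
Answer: -457884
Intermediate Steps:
(-207*79)*(14*2) = -16353*28 = -457884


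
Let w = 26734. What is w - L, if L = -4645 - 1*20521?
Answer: 51900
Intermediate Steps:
L = -25166 (L = -4645 - 20521 = -25166)
w - L = 26734 - 1*(-25166) = 26734 + 25166 = 51900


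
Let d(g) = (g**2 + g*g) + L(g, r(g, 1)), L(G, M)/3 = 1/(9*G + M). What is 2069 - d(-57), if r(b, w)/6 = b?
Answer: -1262264/285 ≈ -4429.0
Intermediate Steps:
r(b, w) = 6*b
L(G, M) = 3/(M + 9*G) (L(G, M) = 3/(9*G + M) = 3/(M + 9*G))
d(g) = 2*g**2 + 1/(5*g) (d(g) = (g**2 + g*g) + 3/(6*g + 9*g) = (g**2 + g**2) + 3/((15*g)) = 2*g**2 + 3*(1/(15*g)) = 2*g**2 + 1/(5*g))
2069 - d(-57) = 2069 - (1 + 10*(-57)**3)/(5*(-57)) = 2069 - (-1)*(1 + 10*(-185193))/(5*57) = 2069 - (-1)*(1 - 1851930)/(5*57) = 2069 - (-1)*(-1851929)/(5*57) = 2069 - 1*1851929/285 = 2069 - 1851929/285 = -1262264/285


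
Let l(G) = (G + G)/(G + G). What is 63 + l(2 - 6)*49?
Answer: 112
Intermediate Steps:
l(G) = 1 (l(G) = (2*G)/((2*G)) = (2*G)*(1/(2*G)) = 1)
63 + l(2 - 6)*49 = 63 + 1*49 = 63 + 49 = 112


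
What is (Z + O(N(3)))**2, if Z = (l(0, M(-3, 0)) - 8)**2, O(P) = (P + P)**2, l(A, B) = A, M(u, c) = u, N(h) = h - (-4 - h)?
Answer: 215296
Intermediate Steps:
N(h) = 4 + 2*h (N(h) = h + (4 + h) = 4 + 2*h)
O(P) = 4*P**2 (O(P) = (2*P)**2 = 4*P**2)
Z = 64 (Z = (0 - 8)**2 = (-8)**2 = 64)
(Z + O(N(3)))**2 = (64 + 4*(4 + 2*3)**2)**2 = (64 + 4*(4 + 6)**2)**2 = (64 + 4*10**2)**2 = (64 + 4*100)**2 = (64 + 400)**2 = 464**2 = 215296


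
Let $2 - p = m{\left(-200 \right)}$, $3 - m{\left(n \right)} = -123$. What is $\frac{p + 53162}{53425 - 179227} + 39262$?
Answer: $\frac{2469592543}{62901} \approx 39262.0$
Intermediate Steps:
$m{\left(n \right)} = 126$ ($m{\left(n \right)} = 3 - -123 = 3 + 123 = 126$)
$p = -124$ ($p = 2 - 126 = -124$)
$\frac{p + 53162}{53425 - 179227} + 39262 = \frac{-124 + 53162}{53425 - 179227} + 39262 = \frac{53038}{-125802} + 39262 = 53038 \left(- \frac{1}{125802}\right) + 39262 = - \frac{26519}{62901} + 39262 = \frac{2469592543}{62901}$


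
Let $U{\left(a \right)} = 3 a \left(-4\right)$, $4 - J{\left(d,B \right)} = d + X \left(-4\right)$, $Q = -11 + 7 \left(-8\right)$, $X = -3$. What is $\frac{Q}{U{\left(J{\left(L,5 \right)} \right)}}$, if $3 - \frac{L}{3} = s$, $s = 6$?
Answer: $\frac{67}{12} \approx 5.5833$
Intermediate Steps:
$L = -9$ ($L = 9 - 18 = -9$)
$Q = -67$ ($Q = -11 - 56 = -67$)
$J{\left(d,B \right)} = -8 - d$ ($J{\left(d,B \right)} = 4 - \left(d - -12\right) = 4 - \left(d + 12\right) = 4 - \left(12 + d\right) = -8 - d$)
$U{\left(a \right)} = - 12 a$
$\frac{Q}{U{\left(J{\left(L,5 \right)} \right)}} = - \frac{67}{\left(-12\right) \left(-8 - -9\right)} = - \frac{67}{\left(-12\right) \left(-8 + 9\right)} = - \frac{67}{\left(-12\right) 1} = - \frac{67}{-12} = \left(-67\right) \left(- \frac{1}{12}\right) = \frac{67}{12}$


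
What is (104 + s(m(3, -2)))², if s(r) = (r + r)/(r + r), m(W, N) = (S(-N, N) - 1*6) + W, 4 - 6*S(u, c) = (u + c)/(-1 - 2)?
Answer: 11025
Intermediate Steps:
S(u, c) = ⅔ + c/18 + u/18 (S(u, c) = ⅔ - (u + c)/(6*(-1 - 2)) = ⅔ - (c + u)/(6*(-3)) = ⅔ - (c + u)*(-1)/(6*3) = ⅔ - (-c/3 - u/3)/6 = ⅔ + (c/18 + u/18) = ⅔ + c/18 + u/18)
m(W, N) = -16/3 + W (m(W, N) = ((⅔ + N/18 + (-N)/18) - 1*6) + W = ((⅔ + N/18 - N/18) - 6) + W = (⅔ - 6) + W = -16/3 + W)
s(r) = 1 (s(r) = (2*r)/((2*r)) = (2*r)*(1/(2*r)) = 1)
(104 + s(m(3, -2)))² = (104 + 1)² = 105² = 11025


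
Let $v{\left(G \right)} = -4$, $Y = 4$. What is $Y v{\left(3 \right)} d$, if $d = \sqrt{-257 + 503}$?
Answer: $- 16 \sqrt{246} \approx -250.95$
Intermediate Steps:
$d = \sqrt{246} \approx 15.684$
$Y v{\left(3 \right)} d = 4 \left(-4\right) \sqrt{246} = - 16 \sqrt{246}$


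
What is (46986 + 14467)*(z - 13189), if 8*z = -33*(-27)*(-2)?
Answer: -3296769091/4 ≈ -8.2419e+8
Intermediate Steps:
z = -891/4 (z = (-33*(-27)*(-2))/8 = (891*(-2))/8 = (⅛)*(-1782) = -891/4 ≈ -222.75)
(46986 + 14467)*(z - 13189) = (46986 + 14467)*(-891/4 - 13189) = 61453*(-53647/4) = -3296769091/4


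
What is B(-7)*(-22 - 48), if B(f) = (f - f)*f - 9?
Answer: 630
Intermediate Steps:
B(f) = -9 (B(f) = 0*f - 9 = 0 - 9 = -9)
B(-7)*(-22 - 48) = -9*(-22 - 48) = -9*(-70) = 630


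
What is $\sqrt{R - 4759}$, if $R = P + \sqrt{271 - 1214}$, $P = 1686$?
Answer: $\sqrt{-3073 + i \sqrt{943}} \approx 0.277 + 55.435 i$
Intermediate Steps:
$R = 1686 + i \sqrt{943}$ ($R = 1686 + \sqrt{271 - 1214} = 1686 + \sqrt{-943} = 1686 + i \sqrt{943} \approx 1686.0 + 30.708 i$)
$\sqrt{R - 4759} = \sqrt{\left(1686 + i \sqrt{943}\right) - 4759} = \sqrt{-3073 + i \sqrt{943}}$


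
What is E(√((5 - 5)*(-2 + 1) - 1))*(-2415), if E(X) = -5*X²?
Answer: -12075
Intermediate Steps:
E(√((5 - 5)*(-2 + 1) - 1))*(-2415) = -(-5 + 5*(-2 + 1)*(5 - 5))*(-2415) = -5*(√(0*(-1) - 1))²*(-2415) = -5*(√(0 - 1))²*(-2415) = -5*(√(-1))²*(-2415) = -5*I²*(-2415) = -5*(-1)*(-2415) = 5*(-2415) = -12075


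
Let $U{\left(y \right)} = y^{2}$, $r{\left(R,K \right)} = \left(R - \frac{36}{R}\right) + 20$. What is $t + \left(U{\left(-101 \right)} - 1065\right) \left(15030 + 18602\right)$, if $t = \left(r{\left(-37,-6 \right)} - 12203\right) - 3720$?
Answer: $\frac{11368102480}{37} \approx 3.0725 \cdot 10^{8}$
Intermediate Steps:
$r{\left(R,K \right)} = 20 + R - \frac{36}{R}$
$t = - \frac{589744}{37}$ ($t = \left(\left(20 - 37 - \frac{36}{-37}\right) - 12203\right) - 3720 = \left(\left(20 - 37 - - \frac{36}{37}\right) - 12203\right) - 3720 = \left(\left(20 - 37 + \frac{36}{37}\right) - 12203\right) - 3720 = \left(- \frac{593}{37} - 12203\right) - 3720 = - \frac{452104}{37} - 3720 = - \frac{589744}{37} \approx -15939.0$)
$t + \left(U{\left(-101 \right)} - 1065\right) \left(15030 + 18602\right) = - \frac{589744}{37} + \left(\left(-101\right)^{2} - 1065\right) \left(15030 + 18602\right) = - \frac{589744}{37} + \left(10201 - 1065\right) 33632 = - \frac{589744}{37} + 9136 \cdot 33632 = - \frac{589744}{37} + 307261952 = \frac{11368102480}{37}$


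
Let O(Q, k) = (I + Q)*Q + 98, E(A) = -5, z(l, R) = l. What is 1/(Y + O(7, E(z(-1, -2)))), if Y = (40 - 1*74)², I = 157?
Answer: 1/2402 ≈ 0.00041632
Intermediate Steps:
O(Q, k) = 98 + Q*(157 + Q) (O(Q, k) = (157 + Q)*Q + 98 = Q*(157 + Q) + 98 = 98 + Q*(157 + Q))
Y = 1156 (Y = (40 - 74)² = (-34)² = 1156)
1/(Y + O(7, E(z(-1, -2)))) = 1/(1156 + (98 + 7² + 157*7)) = 1/(1156 + (98 + 49 + 1099)) = 1/(1156 + 1246) = 1/2402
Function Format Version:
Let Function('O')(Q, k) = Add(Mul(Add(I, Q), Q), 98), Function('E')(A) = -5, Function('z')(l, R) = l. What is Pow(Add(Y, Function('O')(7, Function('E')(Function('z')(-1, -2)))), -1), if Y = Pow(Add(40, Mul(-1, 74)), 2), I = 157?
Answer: Rational(1, 2402) ≈ 0.00041632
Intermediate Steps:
Function('O')(Q, k) = Add(98, Mul(Q, Add(157, Q))) (Function('O')(Q, k) = Add(Mul(Add(157, Q), Q), 98) = Add(Mul(Q, Add(157, Q)), 98) = Add(98, Mul(Q, Add(157, Q))))
Y = 1156 (Y = Pow(Add(40, -74), 2) = Pow(-34, 2) = 1156)
Pow(Add(Y, Function('O')(7, Function('E')(Function('z')(-1, -2)))), -1) = Pow(Add(1156, Add(98, Pow(7, 2), Mul(157, 7))), -1) = Pow(Add(1156, Add(98, 49, 1099)), -1) = Pow(Add(1156, 1246), -1) = Pow(2402, -1) = Rational(1, 2402)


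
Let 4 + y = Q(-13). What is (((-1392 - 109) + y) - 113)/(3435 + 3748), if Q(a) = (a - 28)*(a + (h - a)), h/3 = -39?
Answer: 289/653 ≈ 0.44257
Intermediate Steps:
h = -117 (h = 3*(-39) = -117)
Q(a) = 3276 - 117*a (Q(a) = (a - 28)*(a + (-117 - a)) = (-28 + a)*(-117) = 3276 - 117*a)
y = 4793 (y = -4 + (3276 - 117*(-13)) = -4 + (3276 + 1521) = -4 + 4797 = 4793)
(((-1392 - 109) + y) - 113)/(3435 + 3748) = (((-1392 - 109) + 4793) - 113)/(3435 + 3748) = ((-1501 + 4793) - 113)/7183 = (3292 - 113)*(1/7183) = 3179*(1/7183) = 289/653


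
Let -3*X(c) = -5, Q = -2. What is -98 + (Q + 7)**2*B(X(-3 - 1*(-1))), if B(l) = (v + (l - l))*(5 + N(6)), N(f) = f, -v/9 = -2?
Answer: 4852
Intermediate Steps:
v = 18 (v = -9*(-2) = 18)
X(c) = 5/3 (X(c) = -1/3*(-5) = 5/3)
B(l) = 198 (B(l) = (18 + (l - l))*(5 + 6) = (18 + 0)*11 = 18*11 = 198)
-98 + (Q + 7)**2*B(X(-3 - 1*(-1))) = -98 + (-2 + 7)**2*198 = -98 + 5**2*198 = -98 + 25*198 = -98 + 4950 = 4852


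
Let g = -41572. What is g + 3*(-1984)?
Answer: -47524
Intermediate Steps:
g + 3*(-1984) = -41572 + 3*(-1984) = -41572 - 5952 = -47524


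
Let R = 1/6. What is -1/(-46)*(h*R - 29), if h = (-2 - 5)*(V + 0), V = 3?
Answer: -65/92 ≈ -0.70652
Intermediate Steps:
R = ⅙ ≈ 0.16667
h = -21 (h = (-2 - 5)*(3 + 0) = -7*3 = -21)
-1/(-46)*(h*R - 29) = -1/(-46)*(-21*⅙ - 29) = -1*(-1/46)*(-7/2 - 29) = -(-1)*(-65)/(46*2) = -1*65/92 = -65/92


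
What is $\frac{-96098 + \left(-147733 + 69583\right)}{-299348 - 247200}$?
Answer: $\frac{43562}{136637} \approx 0.31882$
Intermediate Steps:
$\frac{-96098 + \left(-147733 + 69583\right)}{-299348 - 247200} = \frac{-96098 - 78150}{-546548} = \left(-174248\right) \left(- \frac{1}{546548}\right) = \frac{43562}{136637}$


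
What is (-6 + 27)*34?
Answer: 714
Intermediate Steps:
(-6 + 27)*34 = 21*34 = 714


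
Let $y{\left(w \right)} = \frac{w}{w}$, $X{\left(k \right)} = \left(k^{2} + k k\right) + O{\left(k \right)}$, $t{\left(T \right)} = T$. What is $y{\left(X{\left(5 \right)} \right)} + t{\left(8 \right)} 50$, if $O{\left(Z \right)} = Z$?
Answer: $401$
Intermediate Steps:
$X{\left(k \right)} = k + 2 k^{2}$ ($X{\left(k \right)} = \left(k^{2} + k k\right) + k = \left(k^{2} + k^{2}\right) + k = 2 k^{2} + k = k + 2 k^{2}$)
$y{\left(w \right)} = 1$
$y{\left(X{\left(5 \right)} \right)} + t{\left(8 \right)} 50 = 1 + 8 \cdot 50 = 1 + 400 = 401$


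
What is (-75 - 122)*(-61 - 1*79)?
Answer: 27580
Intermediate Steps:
(-75 - 122)*(-61 - 1*79) = -197*(-61 - 79) = -197*(-140) = 27580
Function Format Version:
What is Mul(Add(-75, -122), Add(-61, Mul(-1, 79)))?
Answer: 27580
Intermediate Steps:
Mul(Add(-75, -122), Add(-61, Mul(-1, 79))) = Mul(-197, Add(-61, -79)) = Mul(-197, -140) = 27580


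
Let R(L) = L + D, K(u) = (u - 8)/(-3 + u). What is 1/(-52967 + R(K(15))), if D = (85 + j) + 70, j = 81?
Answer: -12/632765 ≈ -1.8964e-5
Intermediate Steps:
D = 236 (D = (85 + 81) + 70 = 166 + 70 = 236)
K(u) = (-8 + u)/(-3 + u)
R(L) = 236 + L (R(L) = L + 236 = 236 + L)
1/(-52967 + R(K(15))) = 1/(-52967 + (236 + (-8 + 15)/(-3 + 15))) = 1/(-52967 + (236 + 7/12)) = 1/(-52967 + 2839/12) = 1/(-632765/12) = -12/632765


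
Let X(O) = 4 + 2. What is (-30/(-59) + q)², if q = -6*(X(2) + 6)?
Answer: 17791524/3481 ≈ 5111.0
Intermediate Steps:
X(O) = 6
q = -72 (q = -6*(6 + 6) = -6*12 = -72)
(-30/(-59) + q)² = (-30/(-59) - 72)² = (-30*(-1/59) - 72)² = (30/59 - 72)² = (-4218/59)² = 17791524/3481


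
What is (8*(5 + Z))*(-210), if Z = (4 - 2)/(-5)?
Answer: -7728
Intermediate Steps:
Z = -⅖ (Z = 2*(-⅕) = -⅖ ≈ -0.40000)
(8*(5 + Z))*(-210) = (8*(5 - ⅖))*(-210) = (8*(23/5))*(-210) = (184/5)*(-210) = -7728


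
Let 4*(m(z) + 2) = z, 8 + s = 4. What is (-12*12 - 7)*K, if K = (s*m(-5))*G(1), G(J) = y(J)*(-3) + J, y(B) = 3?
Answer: 15704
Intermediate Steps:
s = -4 (s = -8 + 4 = -4)
m(z) = -2 + z/4
G(J) = -9 + J (G(J) = 3*(-3) + J = -9 + J)
K = -104 (K = (-4*(-2 + (¼)*(-5)))*(-9 + 1) = -4*(-2 - 5/4)*(-8) = -4*(-13/4)*(-8) = 13*(-8) = -104)
(-12*12 - 7)*K = (-12*12 - 7)*(-104) = (-144 - 7)*(-104) = -151*(-104) = 15704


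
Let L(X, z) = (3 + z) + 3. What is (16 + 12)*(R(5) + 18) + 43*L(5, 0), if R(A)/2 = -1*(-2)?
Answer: 874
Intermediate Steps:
R(A) = 4 (R(A) = 2*(-1*(-2)) = 2*2 = 4)
L(X, z) = 6 + z
(16 + 12)*(R(5) + 18) + 43*L(5, 0) = (16 + 12)*(4 + 18) + 43*(6 + 0) = 28*22 + 43*6 = 616 + 258 = 874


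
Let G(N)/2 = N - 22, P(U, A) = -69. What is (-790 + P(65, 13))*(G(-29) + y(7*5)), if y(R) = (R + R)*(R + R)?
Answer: -4121482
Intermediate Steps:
G(N) = -44 + 2*N (G(N) = 2*(N - 22) = 2*(-22 + N) = -44 + 2*N)
y(R) = 4*R² (y(R) = (2*R)*(2*R) = 4*R²)
(-790 + P(65, 13))*(G(-29) + y(7*5)) = (-790 - 69)*((-44 + 2*(-29)) + 4*(7*5)²) = -859*((-44 - 58) + 4*35²) = -859*(-102 + 4*1225) = -859*(-102 + 4900) = -859*4798 = -4121482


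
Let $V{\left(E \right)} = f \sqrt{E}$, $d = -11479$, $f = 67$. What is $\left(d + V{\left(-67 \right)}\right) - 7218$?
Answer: $-18697 + 67 i \sqrt{67} \approx -18697.0 + 548.42 i$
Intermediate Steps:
$V{\left(E \right)} = 67 \sqrt{E}$
$\left(d + V{\left(-67 \right)}\right) - 7218 = \left(-11479 + 67 \sqrt{-67}\right) - 7218 = \left(-11479 + 67 i \sqrt{67}\right) - 7218 = -18697 + 67 i \sqrt{67}$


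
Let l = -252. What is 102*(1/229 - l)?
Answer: 5886318/229 ≈ 25704.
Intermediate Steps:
102*(1/229 - l) = 102*(1/229 - 1*(-252)) = 102*(1/229 + 252) = 102*(57709/229) = 5886318/229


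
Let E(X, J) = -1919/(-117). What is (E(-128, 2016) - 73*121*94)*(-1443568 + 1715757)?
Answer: -26441368985435/117 ≈ -2.2599e+11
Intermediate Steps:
E(X, J) = 1919/117 (E(X, J) = -1919*(-1/117) = 1919/117)
(E(-128, 2016) - 73*121*94)*(-1443568 + 1715757) = (1919/117 - 73*121*94)*(-1443568 + 1715757) = (1919/117 - 8833*94)*272189 = (1919/117 - 830302)*272189 = -97143415/117*272189 = -26441368985435/117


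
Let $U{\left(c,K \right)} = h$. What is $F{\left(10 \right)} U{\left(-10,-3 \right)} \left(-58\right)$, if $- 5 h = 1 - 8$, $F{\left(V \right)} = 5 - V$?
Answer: $406$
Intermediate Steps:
$h = \frac{7}{5}$ ($h = - \frac{1 - 8}{5} = \left(- \frac{1}{5}\right) \left(-7\right) = \frac{7}{5} \approx 1.4$)
$U{\left(c,K \right)} = \frac{7}{5}$
$F{\left(10 \right)} U{\left(-10,-3 \right)} \left(-58\right) = \left(5 - 10\right) \frac{7}{5} \left(-58\right) = \left(-5\right) \frac{7}{5} \left(-58\right) = \left(-7\right) \left(-58\right) = 406$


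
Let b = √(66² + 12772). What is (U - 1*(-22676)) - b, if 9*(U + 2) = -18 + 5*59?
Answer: 204343/9 - 2*√4282 ≈ 22574.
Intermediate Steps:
U = 259/9 (U = -2 + (-18 + 5*59)/9 = -2 + (-18 + 295)/9 = -2 + (⅑)*277 = -2 + 277/9 = 259/9 ≈ 28.778)
b = 2*√4282 (b = √(4356 + 12772) = √17128 = 2*√4282 ≈ 130.87)
(U - 1*(-22676)) - b = (259/9 - 1*(-22676)) - 2*√4282 = (259/9 + 22676) - 2*√4282 = 204343/9 - 2*√4282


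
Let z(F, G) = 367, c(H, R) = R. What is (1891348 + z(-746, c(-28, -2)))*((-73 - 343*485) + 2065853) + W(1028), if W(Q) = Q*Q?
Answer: 3593171820659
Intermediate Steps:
W(Q) = Q²
(1891348 + z(-746, c(-28, -2)))*((-73 - 343*485) + 2065853) + W(1028) = (1891348 + 367)*((-73 - 343*485) + 2065853) + 1028² = 1891715*((-73 - 166355) + 2065853) + 1056784 = 1891715*(-166428 + 2065853) + 1056784 = 1891715*1899425 + 1056784 = 3593170763875 + 1056784 = 3593171820659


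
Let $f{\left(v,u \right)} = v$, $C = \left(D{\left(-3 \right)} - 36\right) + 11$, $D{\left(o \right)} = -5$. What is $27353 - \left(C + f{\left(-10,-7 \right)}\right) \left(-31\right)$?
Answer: $26113$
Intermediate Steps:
$C = -30$ ($C = \left(-5 - 36\right) + 11 = -41 + 11 = -30$)
$27353 - \left(C + f{\left(-10,-7 \right)}\right) \left(-31\right) = 27353 - \left(-30 - 10\right) \left(-31\right) = 27353 - \left(-40\right) \left(-31\right) = 27353 - 1240 = 26113$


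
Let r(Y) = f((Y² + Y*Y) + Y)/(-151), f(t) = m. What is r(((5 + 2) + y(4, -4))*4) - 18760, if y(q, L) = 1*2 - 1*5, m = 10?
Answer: -2832770/151 ≈ -18760.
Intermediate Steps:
y(q, L) = -3 (y(q, L) = 2 - 5 = -3)
f(t) = 10
r(Y) = -10/151 (r(Y) = 10/(-151) = 10*(-1/151) = -10/151)
r(((5 + 2) + y(4, -4))*4) - 18760 = -10/151 - 18760 = -2832770/151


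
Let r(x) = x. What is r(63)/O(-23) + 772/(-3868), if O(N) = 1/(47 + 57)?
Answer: 6335591/967 ≈ 6551.8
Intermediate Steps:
O(N) = 1/104
r(63)/O(-23) + 772/(-3868) = 63/(1/104) + 772/(-3868) = 63*104 + 772*(-1/3868) = 6552 - 193/967 = 6335591/967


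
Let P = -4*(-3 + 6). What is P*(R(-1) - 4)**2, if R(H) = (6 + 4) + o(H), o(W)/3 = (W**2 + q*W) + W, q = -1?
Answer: -972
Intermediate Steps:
P = -12 (P = -4*3 = -12)
o(W) = 3*W**2 (o(W) = 3*((W**2 - W) + W) = 3*W**2)
R(H) = 10 + 3*H**2 (R(H) = (6 + 4) + 3*H**2 = 10 + 3*H**2)
P*(R(-1) - 4)**2 = -12*((10 + 3*(-1)**2) - 4)**2 = -12*((10 + 3*1) - 4)**2 = -12*((10 + 3) - 4)**2 = -12*(13 - 4)**2 = -12*9**2 = -12*81 = -972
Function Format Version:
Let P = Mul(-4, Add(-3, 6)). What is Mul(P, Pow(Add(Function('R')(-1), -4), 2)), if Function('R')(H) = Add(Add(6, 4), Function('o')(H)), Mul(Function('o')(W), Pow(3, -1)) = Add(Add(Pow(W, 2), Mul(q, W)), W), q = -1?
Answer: -972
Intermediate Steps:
P = -12 (P = Mul(-4, 3) = -12)
Function('o')(W) = Mul(3, Pow(W, 2)) (Function('o')(W) = Mul(3, Add(Add(Pow(W, 2), Mul(-1, W)), W)) = Mul(3, Pow(W, 2)))
Function('R')(H) = Add(10, Mul(3, Pow(H, 2))) (Function('R')(H) = Add(Add(6, 4), Mul(3, Pow(H, 2))) = Add(10, Mul(3, Pow(H, 2))))
Mul(P, Pow(Add(Function('R')(-1), -4), 2)) = Mul(-12, Pow(Add(Add(10, Mul(3, Pow(-1, 2))), -4), 2)) = Mul(-12, Pow(Add(Add(10, Mul(3, 1)), -4), 2)) = Mul(-12, Pow(Add(Add(10, 3), -4), 2)) = Mul(-12, Pow(Add(13, -4), 2)) = Mul(-12, Pow(9, 2)) = Mul(-12, 81) = -972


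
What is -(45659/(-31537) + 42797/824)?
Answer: -1312065973/25986488 ≈ -50.490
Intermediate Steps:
-(45659/(-31537) + 42797/824) = -(45659*(-1/31537) + 42797*(1/824)) = -(-45659/31537 + 42797/824) = -1*1312065973/25986488 = -1312065973/25986488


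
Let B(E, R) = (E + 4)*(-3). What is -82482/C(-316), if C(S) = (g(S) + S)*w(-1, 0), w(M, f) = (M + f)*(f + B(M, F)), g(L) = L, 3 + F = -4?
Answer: 13747/948 ≈ 14.501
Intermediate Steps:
F = -7 (F = -3 - 4 = -7)
B(E, R) = -12 - 3*E (B(E, R) = (4 + E)*(-3) = -12 - 3*E)
w(M, f) = (M + f)*(-12 + f - 3*M) (w(M, f) = (M + f)*(f + (-12 - 3*M)) = (M + f)*(-12 + f - 3*M))
C(S) = 18*S (C(S) = (S + S)*(0**2 - 1*0 - 3*(-1)*(4 - 1) - 3*0*(4 - 1)) = (2*S)*(0 + 0 - 3*(-1)*3 - 3*0*3) = (2*S)*(0 + 0 + 9 + 0) = (2*S)*9 = 18*S)
-82482/C(-316) = -82482/(18*(-316)) = -82482/(-5688) = -82482*(-1/5688) = 13747/948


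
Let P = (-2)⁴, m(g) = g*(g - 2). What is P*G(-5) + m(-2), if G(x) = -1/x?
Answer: 56/5 ≈ 11.200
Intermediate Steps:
m(g) = g*(-2 + g)
P = 16
P*G(-5) + m(-2) = 16*(-1/(-5)) - 2*(-2 - 2) = 16*(-1*(-⅕)) - 2*(-4) = 16*(⅕) + 8 = 16/5 + 8 = 56/5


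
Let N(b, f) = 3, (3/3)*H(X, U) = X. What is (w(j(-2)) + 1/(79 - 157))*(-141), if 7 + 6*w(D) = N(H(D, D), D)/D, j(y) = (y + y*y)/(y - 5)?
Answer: 21479/52 ≈ 413.06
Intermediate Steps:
H(X, U) = X
j(y) = (y + y**2)/(-5 + y)
w(D) = -7/6 + 1/(2*D) (w(D) = -7/6 + (3/D)/6 = -7/6 + 1/(2*D))
(w(j(-2)) + 1/(79 - 157))*(-141) = ((3 - (-14)*(1 - 2)/(-5 - 2))/(6*((-2*(1 - 2)/(-5 - 2)))) + 1/(79 - 157))*(-141) = ((3 - (-14)*(-1)/(-7))/(6*((-2*(-1)/(-7)))) + 1/(-78))*(-141) = ((3 - (-14)*(-1)*(-1)/7)/(6*((-2*(-1/7)*(-1)))) - 1/78)*(-141) = ((3 - 7*(-2/7))/(6*(-2/7)) - 1/78)*(-141) = ((1/6)*(-7/2)*(3 + 2) - 1/78)*(-141) = ((1/6)*(-7/2)*5 - 1/78)*(-141) = (-35/12 - 1/78)*(-141) = -457/156*(-141) = 21479/52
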